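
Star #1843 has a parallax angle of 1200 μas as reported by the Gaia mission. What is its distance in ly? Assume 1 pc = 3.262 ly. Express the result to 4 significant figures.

p = 1200 μas = 0.001200 arcsec.
d = 1/p = 1/0.001200 = 833.33 pc.
In light-years: 833.33 × 3.262 = 2718.3 ly.

2718 ly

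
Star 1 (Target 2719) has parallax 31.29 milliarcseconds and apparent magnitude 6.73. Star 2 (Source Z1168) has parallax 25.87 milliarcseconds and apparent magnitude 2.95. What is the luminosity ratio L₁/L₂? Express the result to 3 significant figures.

L₁/L₂ = 0.0210

d₁ = 1/p₁ = 1/0.03129″ = 31.959 pc; d₂ = 1/p₂ = 1/0.02587″ = 38.655 pc.
M₁ = m₁ − 5 log₁₀ d₁ + 5 = 6.73 − 7.5230 + 5 = 4.2070.
M₂ = 2.95 − 7.9360 + 5 = 0.0140.
L₁/L₂ = 10^(0.4(M₂ − M₁)) = 10^(0.4 × (-4.1930)) = 10^(-1.67720) = 0.021028.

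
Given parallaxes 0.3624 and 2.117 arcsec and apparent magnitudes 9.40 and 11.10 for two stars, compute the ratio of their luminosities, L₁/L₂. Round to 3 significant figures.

L₁/L₂ = 163

d₁ = 1/p₁ = 1/0.3624″ = 2.7594 pc; d₂ = 1/p₂ = 1/2.117″ = 0.47237 pc.
M₁ = m₁ − 5 log₁₀ d₁ + 5 = 9.40 − 2.2041 + 5 = 12.1959.
M₂ = 11.10 − (-1.6286) + 5 = 17.7286.
L₁/L₂ = 10^(0.4(M₂ − M₁)) = 10^(0.4 × 5.5327) = 10^2.21308 = 163.34.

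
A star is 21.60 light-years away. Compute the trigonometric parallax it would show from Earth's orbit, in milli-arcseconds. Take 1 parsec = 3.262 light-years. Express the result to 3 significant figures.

151 mas

d = 21.60 ly ÷ 3.262 = 6.6217 pc.
p = 1/d = 1/6.6217 = 0.15102 arcsec.
= 0.15102 × 1000 = 151.02 mas.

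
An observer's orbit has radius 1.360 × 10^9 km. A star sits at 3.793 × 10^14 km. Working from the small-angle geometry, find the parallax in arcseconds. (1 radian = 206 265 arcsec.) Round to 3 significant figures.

0.740 arcsec

θ ≈ B/d = (1.360 × 10^9) / (3.793 × 10^14) = 3.5856 × 10^-6 rad.
In arcseconds: 3.5856 × 10^-6 × 206265 = 0.73958″.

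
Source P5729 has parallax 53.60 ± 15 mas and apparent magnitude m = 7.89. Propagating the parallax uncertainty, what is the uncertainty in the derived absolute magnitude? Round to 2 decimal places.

σ_M = 0.61 mag

M = m − 5 log₁₀ d + 5 = m + 5 log₁₀ p + 5, so ∂M/∂p = 5/(p ln 10).
σ_M = (5/ln 10) · (σ_p/p) = 2.1715 × 15/53.60 = 2.1715 × 0.27985 = 0.60769.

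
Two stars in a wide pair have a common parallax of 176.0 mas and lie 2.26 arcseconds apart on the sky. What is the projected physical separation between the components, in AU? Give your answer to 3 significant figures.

d = 1/p = 1/0.1760″ = 5.6818 pc.
At distance d (pc), an angle of θ arcsec spans θ·d AU: s = 2.26 × 5.6818 = 12.841 AU.

12.8 AU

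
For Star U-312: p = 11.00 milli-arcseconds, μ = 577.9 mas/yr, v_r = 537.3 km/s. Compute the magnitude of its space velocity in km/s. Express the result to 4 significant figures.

592.2 km/s

d = 1/p = 1/0.01100″ = 90.909 pc.
μ = 577.9 mas/yr = 0.5779 ″/yr.
v_t = 4.740 μ d = 4.740 × 0.5779 × 90.909 = 249.02 km/s.
v = √(v_r² + v_t²) = √(537.3² + 249.02²) = √350702 = 592.2 km/s.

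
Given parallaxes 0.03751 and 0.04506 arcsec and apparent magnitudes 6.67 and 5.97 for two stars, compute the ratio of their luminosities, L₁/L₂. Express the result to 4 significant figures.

L₁/L₂ = 0.7573

d₁ = 1/p₁ = 1/0.03751″ = 26.66 pc; d₂ = 1/p₂ = 1/0.04506″ = 22.193 pc.
M₁ = m₁ − 5 log₁₀ d₁ + 5 = 6.67 − 7.1293 + 5 = 4.5407.
M₂ = 5.97 − 6.7311 + 5 = 4.2389.
L₁/L₂ = 10^(0.4(M₂ − M₁)) = 10^(0.4 × (-0.3018)) = 10^(-0.12072) = 0.75732.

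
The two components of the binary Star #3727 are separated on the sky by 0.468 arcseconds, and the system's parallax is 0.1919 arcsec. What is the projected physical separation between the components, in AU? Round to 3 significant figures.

2.44 AU

d = 1/p = 1/0.1919″ = 5.211 pc.
At distance d (pc), an angle of θ arcsec spans θ·d AU: s = 0.468 × 5.211 = 2.4387 AU.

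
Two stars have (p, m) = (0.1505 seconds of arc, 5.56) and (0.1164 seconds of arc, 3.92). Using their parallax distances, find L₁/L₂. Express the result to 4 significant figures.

d₁ = 1/p₁ = 1/0.1505″ = 6.6445 pc; d₂ = 1/p₂ = 1/0.1164″ = 8.5911 pc.
M₁ = m₁ − 5 log₁₀ d₁ + 5 = 5.56 − 4.1123 + 5 = 6.4477.
M₂ = 3.92 − 4.6702 + 5 = 4.2498.
L₁/L₂ = 10^(0.4(M₂ − M₁)) = 10^(0.4 × (-2.1979)) = 10^(-0.87916) = 0.13208.

L₁/L₂ = 0.1321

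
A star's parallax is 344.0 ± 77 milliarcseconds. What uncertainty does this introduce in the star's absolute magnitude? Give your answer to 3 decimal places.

M = m − 5 log₁₀ d + 5 = m + 5 log₁₀ p + 5, so ∂M/∂p = 5/(p ln 10).
σ_M = (5/ln 10) · (σ_p/p) = 2.1715 × 77/344.0 = 2.1715 × 0.22384 = 0.48607.

σ_M = 0.486 mag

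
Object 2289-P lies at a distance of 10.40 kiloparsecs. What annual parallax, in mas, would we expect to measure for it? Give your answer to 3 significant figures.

d = 10.40 kpc = 10400 pc.
p = 1/d = 1/10400 = 0.000096154 arcsec.
= 0.000096154 × 1000 = 0.096154 mas.

0.0962 mas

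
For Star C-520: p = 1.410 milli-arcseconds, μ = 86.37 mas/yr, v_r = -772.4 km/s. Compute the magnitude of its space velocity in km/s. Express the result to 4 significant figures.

d = 1/p = 1/0.001410″ = 709.22 pc.
μ = 86.37 mas/yr = 0.08637 ″/yr.
v_t = 4.740 μ d = 4.740 × 0.08637 × 709.22 = 290.35 km/s.
v = √(v_r² + v_t²) = √((-772.4)² + 290.35²) = √680905 = 825.17 km/s.

825.2 km/s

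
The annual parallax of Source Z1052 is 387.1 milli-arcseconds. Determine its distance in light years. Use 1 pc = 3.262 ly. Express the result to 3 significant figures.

p = 387.1 milli-arcseconds = 0.3871 arcsec.
d = 1/p = 1/0.3871 = 2.5833 pc.
In light-years: 2.5833 × 3.262 = 8.4267 ly.

8.43 light years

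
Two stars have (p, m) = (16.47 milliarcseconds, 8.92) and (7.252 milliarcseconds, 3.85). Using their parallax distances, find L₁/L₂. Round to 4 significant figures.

d₁ = 1/p₁ = 1/0.01647″ = 60.716 pc; d₂ = 1/p₂ = 1/0.007252″ = 137.89 pc.
M₁ = m₁ − 5 log₁₀ d₁ + 5 = 8.92 − 8.9165 + 5 = 5.0035.
M₂ = 3.85 − 10.6977 + 5 = -1.8477.
L₁/L₂ = 10^(0.4(M₂ − M₁)) = 10^(0.4 × (-6.8512)) = 10^(-2.74048) = 0.0018177.

L₁/L₂ = 0.001818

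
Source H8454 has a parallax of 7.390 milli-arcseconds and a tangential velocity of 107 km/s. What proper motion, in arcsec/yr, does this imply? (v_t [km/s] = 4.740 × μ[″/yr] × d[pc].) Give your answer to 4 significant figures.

d = 1/p = 1/0.007390″ = 135.32 pc.
μ = v_t / (4.74 d) = 107 / (4.74 × 135.32) = 107 / 641.42 = 0.16682 ″/yr.

0.1668 arcsec/yr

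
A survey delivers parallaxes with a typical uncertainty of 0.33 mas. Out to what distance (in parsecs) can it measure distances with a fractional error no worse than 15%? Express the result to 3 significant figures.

σ_d/d = σ_p/p, so the condition is σ_p/p ≤ 0.15, i.e. p ≥ σ_p/0.15.
p_min = 0.33/0.15 = 2.2 mas = 0.0022 arcsec.
d_max = 1/p_min = 1/0.0022 = 454.55 pc.

455 pc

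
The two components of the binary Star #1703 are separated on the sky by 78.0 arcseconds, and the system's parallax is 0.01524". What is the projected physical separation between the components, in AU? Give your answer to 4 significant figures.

d = 1/p = 1/0.01524″ = 65.617 pc.
At distance d (pc), an angle of θ arcsec spans θ·d AU: s = 78.0 × 65.617 = 5118.1 AU.

5118 AU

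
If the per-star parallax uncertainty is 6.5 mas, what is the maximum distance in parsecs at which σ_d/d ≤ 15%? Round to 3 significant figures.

σ_d/d = σ_p/p, so the condition is σ_p/p ≤ 0.15, i.e. p ≥ σ_p/0.15.
p_min = 6.5/0.15 = 43.333 mas = 0.043333 arcsec.
d_max = 1/p_min = 1/0.043333 = 23.077 pc.

23.1 pc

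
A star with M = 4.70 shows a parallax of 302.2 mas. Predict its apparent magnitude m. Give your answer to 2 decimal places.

d = 1/p = 1/0.3022″ = 3.3091 pc.
m − M = 5 log₁₀ d − 5 = 5 log₁₀(3.3091) − 5 = 2.5985 − 5 = -2.4015.
m = M + (m − M) = 4.70 + (-2.4015) = 2.30.

m = 2.30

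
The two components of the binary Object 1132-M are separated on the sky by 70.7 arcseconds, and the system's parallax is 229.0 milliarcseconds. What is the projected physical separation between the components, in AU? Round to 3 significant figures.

d = 1/p = 1/0.2290″ = 4.3668 pc.
At distance d (pc), an angle of θ arcsec spans θ·d AU: s = 70.7 × 4.3668 = 308.73 AU.

309 AU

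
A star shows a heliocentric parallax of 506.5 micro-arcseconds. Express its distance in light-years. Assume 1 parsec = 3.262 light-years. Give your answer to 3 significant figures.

p = 506.5 micro-arcseconds = 0.0005065 arcsec.
d = 1/p = 1/0.0005065 = 1974.3 pc.
In light-years: 1974.3 × 3.262 = 6440.2 ly.

6440 light years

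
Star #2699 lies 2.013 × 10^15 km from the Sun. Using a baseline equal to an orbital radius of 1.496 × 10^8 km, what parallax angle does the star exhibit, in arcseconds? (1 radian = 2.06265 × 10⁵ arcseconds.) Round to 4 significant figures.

θ ≈ B/d = (1.496 × 10^8) / (2.013 × 10^15) = 7.4317 × 10^-8 rad.
In arcseconds: 7.4317 × 10^-8 × 206265 = 0.015329″.

0.01533 arcsec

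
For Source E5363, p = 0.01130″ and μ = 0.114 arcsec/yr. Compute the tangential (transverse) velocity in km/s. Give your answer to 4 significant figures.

47.82 km/s

d = 1/p = 1/0.01130″ = 88.496 pc.
v_t = 4.74 × μ × d = 4.74 × 0.114 × 88.496 = 47.82 km/s.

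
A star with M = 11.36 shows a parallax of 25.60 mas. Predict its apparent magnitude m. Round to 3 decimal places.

d = 1/p = 1/0.02560″ = 39.063 pc.
m − M = 5 log₁₀ d − 5 = 5 log₁₀(39.063) − 5 = 7.9588 − 5 = 2.9588.
m = M + (m − M) = 11.36 + 2.9588 = 14.319.

m = 14.319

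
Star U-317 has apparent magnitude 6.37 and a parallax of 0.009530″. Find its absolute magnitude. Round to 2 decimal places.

d = 1/p = 1/0.009530″ = 104.93 pc.
m − M = 5 log₁₀(104.93) − 5 = 10.1045 − 5 = 5.1045.
M = m − (m − M) = 6.37 − 5.1045 = 1.27.

M = 1.27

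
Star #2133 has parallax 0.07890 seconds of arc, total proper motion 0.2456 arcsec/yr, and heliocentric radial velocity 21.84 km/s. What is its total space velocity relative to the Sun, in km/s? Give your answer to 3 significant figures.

d = 1/p = 1/0.07890″ = 12.674 pc.
v_t = 4.740 μ d = 4.740 × 0.2456 × 12.674 = 14.754 km/s.
v = √(v_r² + v_t²) = √(21.84² + 14.754²) = √694.666 = 26.357 km/s.

26.4 km/s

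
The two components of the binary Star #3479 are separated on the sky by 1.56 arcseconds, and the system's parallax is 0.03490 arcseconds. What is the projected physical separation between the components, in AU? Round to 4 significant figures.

44.70 AU

d = 1/p = 1/0.03490″ = 28.653 pc.
At distance d (pc), an angle of θ arcsec spans θ·d AU: s = 1.56 × 28.653 = 44.699 AU.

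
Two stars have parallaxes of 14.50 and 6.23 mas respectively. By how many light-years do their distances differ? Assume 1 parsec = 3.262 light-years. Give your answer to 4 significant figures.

d_A = 1/0.01450″ = 68.966 pc; d_B = 1/0.006230″ = 160.51 pc.
|d_B − d_A| = |160.51 − 68.966| = 91.544 pc = 91.544 × 3.262 ly = 298.62 ly.

298.6 ly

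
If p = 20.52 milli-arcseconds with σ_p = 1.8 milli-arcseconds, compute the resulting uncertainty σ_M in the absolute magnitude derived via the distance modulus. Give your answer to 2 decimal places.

M = m − 5 log₁₀ d + 5 = m + 5 log₁₀ p + 5, so ∂M/∂p = 5/(p ln 10).
σ_M = (5/ln 10) · (σ_p/p) = 2.1715 × 1.8/20.52 = 2.1715 × 0.087719 = 0.19048.

σ_M = 0.19 mag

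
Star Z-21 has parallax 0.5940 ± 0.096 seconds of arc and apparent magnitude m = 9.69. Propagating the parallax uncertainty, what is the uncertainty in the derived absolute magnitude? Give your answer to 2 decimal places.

σ_M = 0.35 mag

M = m − 5 log₁₀ d + 5 = m + 5 log₁₀ p + 5, so ∂M/∂p = 5/(p ln 10).
σ_M = (5/ln 10) · (σ_p/p) = 2.1715 × 0.096/0.5940 = 2.1715 × 0.16162 = 0.35096.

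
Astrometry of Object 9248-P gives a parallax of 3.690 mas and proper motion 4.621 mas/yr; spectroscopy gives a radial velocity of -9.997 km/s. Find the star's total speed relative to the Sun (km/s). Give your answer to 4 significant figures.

d = 1/p = 1/0.003690″ = 271 pc.
μ = 4.621 mas/yr = 0.004621 ″/yr.
v_t = 4.740 μ d = 4.740 × 0.004621 × 271 = 5.9359 km/s.
v = √(v_r² + v_t²) = √((-9.997)² + 5.9359²) = √135.175 = 11.626 km/s.

11.63 km/s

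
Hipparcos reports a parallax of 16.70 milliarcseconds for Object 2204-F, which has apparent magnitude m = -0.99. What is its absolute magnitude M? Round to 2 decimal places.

d = 1/p = 1/0.01670″ = 59.88 pc.
m − M = 5 log₁₀(59.88) − 5 = 8.8864 − 5 = 3.8864.
M = m − (m − M) = -0.99 − 3.8864 = -4.88.

M = -4.88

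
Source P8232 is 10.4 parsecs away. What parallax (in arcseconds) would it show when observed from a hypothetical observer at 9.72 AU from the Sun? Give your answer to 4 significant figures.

p (arcsec) = B (AU) / d (pc).
p = 9.72 / 10.4 = 0.93462 arcsec.

0.9346 arcsec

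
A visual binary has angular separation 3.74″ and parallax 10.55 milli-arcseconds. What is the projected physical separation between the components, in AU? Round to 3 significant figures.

355 AU

d = 1/p = 1/0.01055″ = 94.787 pc.
At distance d (pc), an angle of θ arcsec spans θ·d AU: s = 3.74 × 94.787 = 354.5 AU.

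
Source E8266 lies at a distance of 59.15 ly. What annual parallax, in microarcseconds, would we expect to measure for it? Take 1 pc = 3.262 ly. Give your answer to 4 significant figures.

d = 59.15 ly ÷ 3.262 = 18.133 pc.
p = 1/d = 1/18.133 = 0.055148 arcsec.
= 0.055148 × 10⁶ = 55148 μas.

55150 μas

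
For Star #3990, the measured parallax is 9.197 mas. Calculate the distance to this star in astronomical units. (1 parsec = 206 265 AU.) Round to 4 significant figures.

2.243 × 10^7 AU

p = 9.197 mas = 0.009197 arcsec.
d = 1/p = 1/0.009197 = 108.73 pc.
In AU: 108.73 × 206265 = 2.2427 × 10^7 AU.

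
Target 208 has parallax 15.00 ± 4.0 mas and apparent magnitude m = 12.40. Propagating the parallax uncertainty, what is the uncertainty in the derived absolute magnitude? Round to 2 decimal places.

σ_M = 0.58 mag

M = m − 5 log₁₀ d + 5 = m + 5 log₁₀ p + 5, so ∂M/∂p = 5/(p ln 10).
σ_M = (5/ln 10) · (σ_p/p) = 2.1715 × 4.0/15.00 = 2.1715 × 0.26667 = 0.57907.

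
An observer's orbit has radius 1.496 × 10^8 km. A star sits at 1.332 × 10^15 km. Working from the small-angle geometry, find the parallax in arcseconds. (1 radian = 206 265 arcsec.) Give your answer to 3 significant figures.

0.0232 arcsec

θ ≈ B/d = (1.496 × 10^8) / (1.332 × 10^15) = 1.1231 × 10^-7 rad.
In arcseconds: 1.1231 × 10^-7 × 206265 = 0.023166″.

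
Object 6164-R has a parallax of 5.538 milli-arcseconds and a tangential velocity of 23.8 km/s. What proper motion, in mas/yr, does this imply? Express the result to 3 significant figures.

27.8 mas/yr

d = 1/p = 1/0.005538″ = 180.57 pc.
μ = v_t / (4.74 d) = 23.8 / (4.74 × 180.57) = 23.8 / 855.9 = 0.027807 ″/yr = 27.807 mas/yr.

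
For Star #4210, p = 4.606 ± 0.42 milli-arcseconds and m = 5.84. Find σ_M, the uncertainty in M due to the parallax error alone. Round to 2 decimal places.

M = m − 5 log₁₀ d + 5 = m + 5 log₁₀ p + 5, so ∂M/∂p = 5/(p ln 10).
σ_M = (5/ln 10) · (σ_p/p) = 2.1715 × 0.42/4.606 = 2.1715 × 0.091185 = 0.19801.

σ_M = 0.20 mag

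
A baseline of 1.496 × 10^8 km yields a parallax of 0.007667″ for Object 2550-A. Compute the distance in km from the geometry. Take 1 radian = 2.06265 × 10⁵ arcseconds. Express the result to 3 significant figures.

4.02 × 10^15 km

θ = 0.007667″ = 0.007667/206265 = 3.7171 × 10^-8 rad.
d = B/θ = (1.496 × 10^8) / (3.7171 × 10^-8) = 4.0246 × 10^15 km.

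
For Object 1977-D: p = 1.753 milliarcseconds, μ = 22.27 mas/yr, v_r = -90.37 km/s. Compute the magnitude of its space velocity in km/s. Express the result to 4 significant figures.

108.6 km/s

d = 1/p = 1/0.001753″ = 570.45 pc.
μ = 22.27 mas/yr = 0.02227 ″/yr.
v_t = 4.740 μ d = 4.740 × 0.02227 × 570.45 = 60.217 km/s.
v = √(v_r² + v_t²) = √((-90.37)² + 60.217²) = √11792.8 = 108.59 km/s.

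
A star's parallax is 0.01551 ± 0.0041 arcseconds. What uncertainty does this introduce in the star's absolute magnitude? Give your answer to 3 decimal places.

σ_M = 0.574 mag

M = m − 5 log₁₀ d + 5 = m + 5 log₁₀ p + 5, so ∂M/∂p = 5/(p ln 10).
σ_M = (5/ln 10) · (σ_p/p) = 2.1715 × 0.0041/0.01551 = 2.1715 × 0.26435 = 0.57404.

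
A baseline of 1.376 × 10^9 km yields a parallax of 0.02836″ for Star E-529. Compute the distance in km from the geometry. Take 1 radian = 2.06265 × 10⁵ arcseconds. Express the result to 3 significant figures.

θ = 0.02836″ = 0.02836/206265 = 1.3749 × 10^-7 rad.
d = B/θ = (1.376 × 10^9) / (1.3749 × 10^-7) = 1.0008 × 10^16 km.

1.00 × 10^16 km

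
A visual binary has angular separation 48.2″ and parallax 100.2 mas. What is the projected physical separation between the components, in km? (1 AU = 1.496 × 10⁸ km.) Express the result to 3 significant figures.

7.20 × 10^10 km

d = 1/p = 1/0.1002″ = 9.98 pc.
At distance d (pc), an angle of θ arcsec spans θ·d AU: s = 48.2 × 9.98 = 481.04 AU.
= 481.04 × 1.496 × 10⁸ km = 7.1964 × 10^10 km.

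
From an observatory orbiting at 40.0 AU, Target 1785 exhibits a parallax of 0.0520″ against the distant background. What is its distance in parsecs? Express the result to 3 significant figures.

With baseline B (in AU) and parallax p (in arcsec), d = B/p parsecs.
d = 40.0 / 0.0520 = 769.23 pc.

769 pc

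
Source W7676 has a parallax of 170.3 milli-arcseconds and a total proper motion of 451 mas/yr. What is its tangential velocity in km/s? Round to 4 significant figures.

12.55 km/s

d = 1/p = 1/0.1703″ = 5.872 pc.
μ = 451 mas/yr = 0.451 ″/yr.
v_t = 4.74 × μ × d = 4.74 × 0.451 × 5.872 = 12.553 km/s.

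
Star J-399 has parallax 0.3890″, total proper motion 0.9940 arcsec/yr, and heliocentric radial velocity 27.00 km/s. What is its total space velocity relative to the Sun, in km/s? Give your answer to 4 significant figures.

29.59 km/s

d = 1/p = 1/0.3890″ = 2.5707 pc.
v_t = 4.740 μ d = 4.740 × 0.9940 × 2.5707 = 12.112 km/s.
v = √(v_r² + v_t²) = √(27.00² + 12.112²) = √875.701 = 29.592 km/s.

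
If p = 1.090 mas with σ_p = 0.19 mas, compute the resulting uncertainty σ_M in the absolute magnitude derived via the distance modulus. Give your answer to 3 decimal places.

M = m − 5 log₁₀ d + 5 = m + 5 log₁₀ p + 5, so ∂M/∂p = 5/(p ln 10).
σ_M = (5/ln 10) · (σ_p/p) = 2.1715 × 0.19/1.090 = 2.1715 × 0.17431 = 0.37851.

σ_M = 0.379 mag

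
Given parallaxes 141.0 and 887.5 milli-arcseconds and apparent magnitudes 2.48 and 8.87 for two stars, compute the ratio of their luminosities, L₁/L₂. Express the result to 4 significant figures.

L₁/L₂ = 14250

d₁ = 1/p₁ = 1/0.1410″ = 7.0922 pc; d₂ = 1/p₂ = 1/0.8875″ = 1.1268 pc.
M₁ = m₁ − 5 log₁₀ d₁ + 5 = 2.48 − 4.2539 + 5 = 3.2261.
M₂ = 8.87 − 0.2592 + 5 = 13.6108.
L₁/L₂ = 10^(0.4(M₂ − M₁)) = 10^(0.4 × 10.3847) = 10^4.15388 = 14252.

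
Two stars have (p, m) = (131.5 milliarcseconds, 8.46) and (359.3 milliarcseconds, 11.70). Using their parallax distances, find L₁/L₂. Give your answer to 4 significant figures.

L₁/L₂ = 147.6

d₁ = 1/p₁ = 1/0.1315″ = 7.6046 pc; d₂ = 1/p₂ = 1/0.3593″ = 2.7832 pc.
M₁ = m₁ − 5 log₁₀ d₁ + 5 = 8.46 − 4.4054 + 5 = 9.0546.
M₂ = 11.70 − 2.2227 + 5 = 14.4773.
L₁/L₂ = 10^(0.4(M₂ − M₁)) = 10^(0.4 × 5.4227) = 10^2.16908 = 147.6.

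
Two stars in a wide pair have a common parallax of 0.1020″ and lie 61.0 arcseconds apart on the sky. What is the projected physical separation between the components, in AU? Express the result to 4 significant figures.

598.0 AU

d = 1/p = 1/0.1020″ = 9.8039 pc.
At distance d (pc), an angle of θ arcsec spans θ·d AU: s = 61.0 × 9.8039 = 598.04 AU.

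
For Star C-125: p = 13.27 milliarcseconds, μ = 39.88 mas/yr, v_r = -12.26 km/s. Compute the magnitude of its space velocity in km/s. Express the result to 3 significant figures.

d = 1/p = 1/0.01327″ = 75.358 pc.
μ = 39.88 mas/yr = 0.03988 ″/yr.
v_t = 4.740 μ d = 4.740 × 0.03988 × 75.358 = 14.245 km/s.
v = √(v_r² + v_t²) = √((-12.26)² + 14.245²) = √353.228 = 18.794 km/s.

18.8 km/s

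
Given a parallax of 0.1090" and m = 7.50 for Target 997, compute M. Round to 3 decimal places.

d = 1/p = 1/0.1090″ = 9.1743 pc.
m − M = 5 log₁₀(9.1743) − 5 = 4.8129 − 5 = -0.1871.
M = m − (m − M) = 7.50 − (-0.1871) = 7.687.

M = 7.687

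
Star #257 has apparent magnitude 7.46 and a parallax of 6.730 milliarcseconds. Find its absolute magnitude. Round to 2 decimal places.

d = 1/p = 1/0.006730″ = 148.59 pc.
m − M = 5 log₁₀(148.59) − 5 = 10.8599 − 5 = 5.8599.
M = m − (m − M) = 7.46 − 5.8599 = 1.60.

M = 1.60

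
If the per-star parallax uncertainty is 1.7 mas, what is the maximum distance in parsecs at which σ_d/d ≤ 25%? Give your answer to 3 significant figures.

σ_d/d = σ_p/p, so the condition is σ_p/p ≤ 0.25, i.e. p ≥ σ_p/0.25.
p_min = 1.7/0.25 = 6.8 mas = 0.0068 arcsec.
d_max = 1/p_min = 1/0.0068 = 147.06 pc.

147 pc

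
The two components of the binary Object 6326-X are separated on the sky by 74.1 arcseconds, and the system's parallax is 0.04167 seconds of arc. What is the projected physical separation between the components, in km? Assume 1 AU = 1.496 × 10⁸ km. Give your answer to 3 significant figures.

2.66 × 10^11 km

d = 1/p = 1/0.04167″ = 23.998 pc.
At distance d (pc), an angle of θ arcsec spans θ·d AU: s = 74.1 × 23.998 = 1778.3 AU.
= 1778.3 × 1.496 × 10⁸ km = 2.6603 × 10^11 km.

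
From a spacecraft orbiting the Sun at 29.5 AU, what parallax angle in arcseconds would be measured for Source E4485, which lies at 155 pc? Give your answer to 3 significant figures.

p (arcsec) = B (AU) / d (pc).
p = 29.5 / 155 = 0.19032 arcsec.

0.190 arcsec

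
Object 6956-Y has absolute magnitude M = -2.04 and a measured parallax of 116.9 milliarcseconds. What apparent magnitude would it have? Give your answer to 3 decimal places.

d = 1/p = 1/0.1169″ = 8.5543 pc.
m − M = 5 log₁₀ d − 5 = 5 log₁₀(8.5543) − 5 = 4.6609 − 5 = -0.3391.
m = M + (m − M) = -2.04 + (-0.3391) = -2.379.

m = -2.379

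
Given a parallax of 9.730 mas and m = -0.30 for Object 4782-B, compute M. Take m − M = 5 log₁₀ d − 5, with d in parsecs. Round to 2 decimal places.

M = -5.36

d = 1/p = 1/0.009730″ = 102.77 pc.
m − M = 5 log₁₀(102.77) − 5 = 10.0593 − 5 = 5.0593.
M = m − (m − M) = -0.30 − 5.0593 = -5.36.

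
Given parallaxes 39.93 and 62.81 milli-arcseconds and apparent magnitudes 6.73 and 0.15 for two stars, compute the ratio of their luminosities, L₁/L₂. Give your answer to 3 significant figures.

L₁/L₂ = 0.00577

d₁ = 1/p₁ = 1/0.03993″ = 25.044 pc; d₂ = 1/p₂ = 1/0.06281″ = 15.921 pc.
M₁ = m₁ − 5 log₁₀ d₁ + 5 = 6.73 − 6.9935 + 5 = 4.7365.
M₂ = 0.15 − 6.0099 + 5 = -0.8599.
L₁/L₂ = 10^(0.4(M₂ − M₁)) = 10^(0.4 × (-5.5964)) = 10^(-2.23856) = 0.0057735.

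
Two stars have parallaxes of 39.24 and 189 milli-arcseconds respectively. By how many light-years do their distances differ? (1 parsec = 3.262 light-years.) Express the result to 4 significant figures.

65.87 ly

d_A = 1/0.03924″ = 25.484 pc; d_B = 1/0.1890″ = 5.291 pc.
|d_B − d_A| = |5.291 − 25.484| = 20.193 pc = 20.193 × 3.262 ly = 65.87 ly.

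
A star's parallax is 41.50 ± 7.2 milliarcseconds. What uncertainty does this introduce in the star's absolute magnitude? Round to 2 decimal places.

σ_M = 0.38 mag

M = m − 5 log₁₀ d + 5 = m + 5 log₁₀ p + 5, so ∂M/∂p = 5/(p ln 10).
σ_M = (5/ln 10) · (σ_p/p) = 2.1715 × 7.2/41.50 = 2.1715 × 0.17349 = 0.37673.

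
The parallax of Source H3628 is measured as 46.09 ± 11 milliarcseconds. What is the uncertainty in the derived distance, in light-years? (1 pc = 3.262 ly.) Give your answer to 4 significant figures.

16.89 ly

d = 1/p, so σ_d = σ_p / p².
σ_d = 0.0110 / (0.04609)² = 0.0110 / 0.0021243 = 5.1782 pc = 5.1782 × 3.262 ly = 16.891 ly.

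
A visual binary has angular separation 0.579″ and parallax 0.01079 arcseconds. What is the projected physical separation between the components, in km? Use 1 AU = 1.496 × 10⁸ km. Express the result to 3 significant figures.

d = 1/p = 1/0.01079″ = 92.678 pc.
At distance d (pc), an angle of θ arcsec spans θ·d AU: s = 0.579 × 92.678 = 53.661 AU.
= 53.661 × 1.496 × 10⁸ km = 8.0277 × 10^9 km.

8.03 × 10^9 km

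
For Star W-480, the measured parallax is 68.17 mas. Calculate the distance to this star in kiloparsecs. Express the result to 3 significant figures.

p = 68.17 mas = 0.06817 arcsec.
d = 1/p = 1/0.06817 = 14.669 pc.
= 0.014669 kpc.

0.0147 kpc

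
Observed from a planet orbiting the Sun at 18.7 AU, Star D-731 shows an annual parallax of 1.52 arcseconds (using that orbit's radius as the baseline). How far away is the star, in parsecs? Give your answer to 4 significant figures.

12.30 pc

With baseline B (in AU) and parallax p (in arcsec), d = B/p parsecs.
d = 18.7 / 1.52 = 12.303 pc.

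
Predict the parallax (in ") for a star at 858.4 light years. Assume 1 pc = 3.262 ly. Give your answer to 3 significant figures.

d = 858.4 ly ÷ 3.262 = 263.15 pc.
p = 1/d = 1/263.15 = 0.0038001 arcsec.

0.00380 "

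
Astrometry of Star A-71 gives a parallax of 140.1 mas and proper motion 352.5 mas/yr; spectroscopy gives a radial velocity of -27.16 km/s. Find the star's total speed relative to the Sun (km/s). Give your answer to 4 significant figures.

d = 1/p = 1/0.1401″ = 7.1378 pc.
μ = 352.5 mas/yr = 0.3525 ″/yr.
v_t = 4.740 μ d = 4.740 × 0.3525 × 7.1378 = 11.926 km/s.
v = √(v_r² + v_t²) = √((-27.16)² + 11.926²) = √879.895 = 29.663 km/s.

29.66 km/s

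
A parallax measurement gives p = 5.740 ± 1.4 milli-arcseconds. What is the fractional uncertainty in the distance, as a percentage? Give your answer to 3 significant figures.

For d = 1/p, |σ_d/d| = |σ_p/p|.
σ_p/p = 1.4 / 5.740 = 0.2439 = 24.39%.

24.4%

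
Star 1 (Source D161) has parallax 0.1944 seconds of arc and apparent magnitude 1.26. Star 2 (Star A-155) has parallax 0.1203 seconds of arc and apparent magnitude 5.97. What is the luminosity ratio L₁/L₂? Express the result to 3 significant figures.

L₁/L₂ = 29.3

d₁ = 1/p₁ = 1/0.1944″ = 5.144 pc; d₂ = 1/p₂ = 1/0.1203″ = 8.3126 pc.
M₁ = m₁ − 5 log₁₀ d₁ + 5 = 1.26 − 3.5565 + 5 = 2.7035.
M₂ = 5.97 − 4.5987 + 5 = 6.3713.
L₁/L₂ = 10^(0.4(M₂ − M₁)) = 10^(0.4 × 3.6678) = 10^1.46712 = 29.317.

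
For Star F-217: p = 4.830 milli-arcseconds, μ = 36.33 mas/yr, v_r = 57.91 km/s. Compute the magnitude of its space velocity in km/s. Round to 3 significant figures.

d = 1/p = 1/0.004830″ = 207.04 pc.
μ = 36.33 mas/yr = 0.03633 ″/yr.
v_t = 4.740 μ d = 4.740 × 0.03633 × 207.04 = 35.653 km/s.
v = √(v_r² + v_t²) = √(57.91² + 35.653²) = √4624.7 = 68.005 km/s.

68.0 km/s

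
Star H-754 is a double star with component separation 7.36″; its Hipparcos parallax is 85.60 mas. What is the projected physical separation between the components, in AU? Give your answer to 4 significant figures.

d = 1/p = 1/0.08560″ = 11.682 pc.
At distance d (pc), an angle of θ arcsec spans θ·d AU: s = 7.36 × 11.682 = 85.98 AU.

85.98 AU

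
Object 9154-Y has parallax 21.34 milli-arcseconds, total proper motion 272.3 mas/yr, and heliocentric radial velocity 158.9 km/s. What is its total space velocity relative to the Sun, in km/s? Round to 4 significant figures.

170.0 km/s

d = 1/p = 1/0.02134″ = 46.86 pc.
μ = 272.3 mas/yr = 0.2723 ″/yr.
v_t = 4.740 μ d = 4.740 × 0.2723 × 46.86 = 60.482 km/s.
v = √(v_r² + v_t²) = √(158.9² + 60.482²) = √28907.3 = 170.02 km/s.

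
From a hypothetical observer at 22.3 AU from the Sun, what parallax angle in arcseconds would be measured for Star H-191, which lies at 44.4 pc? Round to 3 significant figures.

0.502 arcsec

p (arcsec) = B (AU) / d (pc).
p = 22.3 / 44.4 = 0.50225 arcsec.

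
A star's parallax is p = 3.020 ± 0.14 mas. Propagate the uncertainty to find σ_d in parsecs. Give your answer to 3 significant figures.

d = 1/p, so σ_d = σ_p / p².
σ_d = 0.000140 / (0.003020)² = 0.000140 / 0.0000091204 = 15.35 pc.

15.4 pc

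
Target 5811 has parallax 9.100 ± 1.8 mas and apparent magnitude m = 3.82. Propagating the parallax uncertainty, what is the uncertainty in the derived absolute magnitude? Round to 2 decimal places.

σ_M = 0.43 mag

M = m − 5 log₁₀ d + 5 = m + 5 log₁₀ p + 5, so ∂M/∂p = 5/(p ln 10).
σ_M = (5/ln 10) · (σ_p/p) = 2.1715 × 1.8/9.100 = 2.1715 × 0.1978 = 0.42952.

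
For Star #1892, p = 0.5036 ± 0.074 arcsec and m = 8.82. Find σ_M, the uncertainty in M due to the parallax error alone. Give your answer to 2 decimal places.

σ_M = 0.32 mag

M = m − 5 log₁₀ d + 5 = m + 5 log₁₀ p + 5, so ∂M/∂p = 5/(p ln 10).
σ_M = (5/ln 10) · (σ_p/p) = 2.1715 × 0.074/0.5036 = 2.1715 × 0.14694 = 0.31908.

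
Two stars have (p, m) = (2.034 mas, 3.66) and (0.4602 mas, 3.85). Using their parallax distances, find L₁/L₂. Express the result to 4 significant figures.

d₁ = 1/p₁ = 1/0.002034″ = 491.64 pc; d₂ = 1/p₂ = 1/0.0004602″ = 2173 pc.
M₁ = m₁ − 5 log₁₀ d₁ + 5 = 3.66 − 13.4582 + 5 = -4.7982.
M₂ = 3.85 − 16.6853 + 5 = -7.8353.
L₁/L₂ = 10^(0.4(M₂ − M₁)) = 10^(0.4 × (-3.0371)) = 10^(-1.21484) = 0.060976.

L₁/L₂ = 0.06098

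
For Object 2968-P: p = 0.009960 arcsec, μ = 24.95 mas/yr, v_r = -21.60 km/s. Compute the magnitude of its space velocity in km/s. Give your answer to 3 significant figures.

d = 1/p = 1/0.009960″ = 100.4 pc.
μ = 24.95 mas/yr = 0.02495 ″/yr.
v_t = 4.740 μ d = 4.740 × 0.02495 × 100.4 = 11.874 km/s.
v = √(v_r² + v_t²) = √((-21.60)² + 11.874²) = √607.552 = 24.649 km/s.

24.6 km/s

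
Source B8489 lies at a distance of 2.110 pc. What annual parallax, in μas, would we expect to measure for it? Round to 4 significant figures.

p = 1/d = 1/2.11 = 0.47393 arcsec.
= 0.47393 × 10⁶ = 4.7393 × 10^5 μas.

473900 μas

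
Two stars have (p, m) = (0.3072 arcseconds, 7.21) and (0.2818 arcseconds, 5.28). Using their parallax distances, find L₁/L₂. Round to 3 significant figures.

L₁/L₂ = 0.142

d₁ = 1/p₁ = 1/0.3072″ = 3.2552 pc; d₂ = 1/p₂ = 1/0.2818″ = 3.5486 pc.
M₁ = m₁ − 5 log₁₀ d₁ + 5 = 7.21 − 2.5629 + 5 = 9.6471.
M₂ = 5.28 − 2.7503 + 5 = 7.5297.
L₁/L₂ = 10^(0.4(M₂ − M₁)) = 10^(0.4 × (-2.1174)) = 10^(-0.84696) = 0.14225.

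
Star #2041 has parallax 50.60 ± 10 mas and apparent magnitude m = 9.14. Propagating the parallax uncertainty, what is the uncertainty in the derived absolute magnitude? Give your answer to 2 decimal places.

M = m − 5 log₁₀ d + 5 = m + 5 log₁₀ p + 5, so ∂M/∂p = 5/(p ln 10).
σ_M = (5/ln 10) · (σ_p/p) = 2.1715 × 10/50.60 = 2.1715 × 0.19763 = 0.42915.

σ_M = 0.43 mag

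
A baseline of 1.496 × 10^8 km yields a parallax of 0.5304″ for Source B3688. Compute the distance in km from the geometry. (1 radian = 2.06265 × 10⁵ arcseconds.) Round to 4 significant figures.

θ = 0.5304″ = 0.5304/206265 = 2.5714 × 10^-6 rad.
d = B/θ = (1.496 × 10^8) / (2.5714 × 10^-6) = 5.8178 × 10^13 km.

5.818 × 10^13 km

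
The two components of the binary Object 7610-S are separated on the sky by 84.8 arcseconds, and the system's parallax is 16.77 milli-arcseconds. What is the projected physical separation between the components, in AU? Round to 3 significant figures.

d = 1/p = 1/0.01677″ = 59.63 pc.
At distance d (pc), an angle of θ arcsec spans θ·d AU: s = 84.8 × 59.63 = 5056.6 AU.

5060 AU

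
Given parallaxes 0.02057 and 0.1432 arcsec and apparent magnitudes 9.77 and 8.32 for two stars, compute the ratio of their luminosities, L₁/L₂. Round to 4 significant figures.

d₁ = 1/p₁ = 1/0.02057″ = 48.614 pc; d₂ = 1/p₂ = 1/0.1432″ = 6.9832 pc.
M₁ = m₁ − 5 log₁₀ d₁ + 5 = 9.77 − 8.4338 + 5 = 6.3362.
M₂ = 8.32 − 4.2203 + 5 = 9.0997.
L₁/L₂ = 10^(0.4(M₂ − M₁)) = 10^(0.4 × 2.7635) = 10^1.10540 = 12.747.

L₁/L₂ = 12.75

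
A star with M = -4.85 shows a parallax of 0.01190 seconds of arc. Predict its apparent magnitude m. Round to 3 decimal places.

d = 1/p = 1/0.01190″ = 84.034 pc.
m − M = 5 log₁₀ d − 5 = 5 log₁₀(84.034) − 5 = 9.6223 − 5 = 4.6223.
m = M + (m − M) = -4.85 + 4.6223 = -0.228.

m = -0.228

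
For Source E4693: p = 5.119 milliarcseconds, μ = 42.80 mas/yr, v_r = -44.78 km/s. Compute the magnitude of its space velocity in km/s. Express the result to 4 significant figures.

d = 1/p = 1/0.005119″ = 195.35 pc.
μ = 42.80 mas/yr = 0.04280 ″/yr.
v_t = 4.740 μ d = 4.740 × 0.04280 × 195.35 = 39.631 km/s.
v = √(v_r² + v_t²) = √((-44.78)² + 39.631²) = √3575.86 = 59.798 km/s.

59.80 km/s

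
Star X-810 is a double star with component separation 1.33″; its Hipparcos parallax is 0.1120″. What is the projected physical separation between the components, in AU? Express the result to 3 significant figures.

11.9 AU

d = 1/p = 1/0.1120″ = 8.9286 pc.
At distance d (pc), an angle of θ arcsec spans θ·d AU: s = 1.33 × 8.9286 = 11.875 AU.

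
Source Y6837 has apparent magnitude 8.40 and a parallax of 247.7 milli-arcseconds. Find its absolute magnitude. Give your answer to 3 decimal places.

M = 10.370

d = 1/p = 1/0.2477″ = 4.0371 pc.
m − M = 5 log₁₀(4.0371) − 5 = 3.0303 − 5 = -1.9697.
M = m − (m − M) = 8.40 − (-1.9697) = 10.370.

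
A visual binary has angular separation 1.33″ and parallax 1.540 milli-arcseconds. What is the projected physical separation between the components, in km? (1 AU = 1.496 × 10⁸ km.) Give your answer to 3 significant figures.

1.29 × 10^11 km

d = 1/p = 1/0.001540″ = 649.35 pc.
At distance d (pc), an angle of θ arcsec spans θ·d AU: s = 1.33 × 649.35 = 863.64 AU.
= 863.64 × 1.496 × 10⁸ km = 1.2920 × 10^11 km.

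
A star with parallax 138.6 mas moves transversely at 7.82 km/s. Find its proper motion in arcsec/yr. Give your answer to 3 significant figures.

0.229 arcsec/yr

d = 1/p = 1/0.1386″ = 7.215 pc.
μ = v_t / (4.74 d) = 7.82 / (4.74 × 7.215) = 7.82 / 34.199 = 0.22866 ″/yr.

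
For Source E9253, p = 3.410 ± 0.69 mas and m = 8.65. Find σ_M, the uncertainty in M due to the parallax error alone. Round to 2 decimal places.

σ_M = 0.44 mag

M = m − 5 log₁₀ d + 5 = m + 5 log₁₀ p + 5, so ∂M/∂p = 5/(p ln 10).
σ_M = (5/ln 10) · (σ_p/p) = 2.1715 × 0.69/3.410 = 2.1715 × 0.20235 = 0.4394.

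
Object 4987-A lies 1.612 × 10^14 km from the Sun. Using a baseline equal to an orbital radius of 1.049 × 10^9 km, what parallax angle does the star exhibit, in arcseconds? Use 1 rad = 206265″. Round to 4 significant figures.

1.342 arcsec

θ ≈ B/d = (1.049 × 10^9) / (1.612 × 10^14) = 6.5074 × 10^-6 rad.
In arcseconds: 6.5074 × 10^-6 × 206265 = 1.3422″.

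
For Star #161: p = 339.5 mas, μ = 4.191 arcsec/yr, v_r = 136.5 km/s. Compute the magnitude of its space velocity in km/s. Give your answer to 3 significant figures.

d = 1/p = 1/0.3395″ = 2.9455 pc.
v_t = 4.740 μ d = 4.740 × 4.191 × 2.9455 = 58.513 km/s.
v = √(v_r² + v_t²) = √(136.5² + 58.513²) = √22056 = 148.51 km/s.

149 km/s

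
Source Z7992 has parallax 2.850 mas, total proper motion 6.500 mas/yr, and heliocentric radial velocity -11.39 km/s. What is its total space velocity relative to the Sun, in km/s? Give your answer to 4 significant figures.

d = 1/p = 1/0.002850″ = 350.88 pc.
μ = 6.500 mas/yr = 0.006500 ″/yr.
v_t = 4.740 μ d = 4.740 × 0.006500 × 350.88 = 10.811 km/s.
v = √(v_r² + v_t²) = √((-11.39)² + 10.811²) = √246.61 = 15.704 km/s.

15.70 km/s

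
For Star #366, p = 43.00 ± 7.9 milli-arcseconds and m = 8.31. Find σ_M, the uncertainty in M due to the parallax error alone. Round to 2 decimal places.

M = m − 5 log₁₀ d + 5 = m + 5 log₁₀ p + 5, so ∂M/∂p = 5/(p ln 10).
σ_M = (5/ln 10) · (σ_p/p) = 2.1715 × 7.9/43.00 = 2.1715 × 0.18372 = 0.39895.

σ_M = 0.40 mag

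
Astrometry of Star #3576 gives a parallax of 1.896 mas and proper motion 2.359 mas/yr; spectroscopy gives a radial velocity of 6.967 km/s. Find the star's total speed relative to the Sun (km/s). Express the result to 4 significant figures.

9.128 km/s

d = 1/p = 1/0.001896″ = 527.43 pc.
μ = 2.359 mas/yr = 0.002359 ″/yr.
v_t = 4.740 μ d = 4.740 × 0.002359 × 527.43 = 5.8975 km/s.
v = √(v_r² + v_t²) = √(6.967² + 5.8975²) = √83.3196 = 9.128 km/s.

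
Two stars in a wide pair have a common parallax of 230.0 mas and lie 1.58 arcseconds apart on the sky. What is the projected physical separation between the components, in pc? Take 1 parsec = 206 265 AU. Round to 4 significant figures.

3.330 × 10^-5 pc

d = 1/p = 1/0.2300″ = 4.3478 pc.
At distance d (pc), an angle of θ arcsec spans θ·d AU: s = 1.58 × 4.3478 = 6.8695 AU.
= 6.8695 / 206265 = 3.3304 × 10^-5 pc.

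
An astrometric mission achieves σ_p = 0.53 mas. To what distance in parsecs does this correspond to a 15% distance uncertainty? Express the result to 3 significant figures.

σ_d/d = σ_p/p, so the condition is σ_p/p ≤ 0.15, i.e. p ≥ σ_p/0.15.
p_min = 0.53/0.15 = 3.5333 mas = 0.0035333 arcsec.
d_max = 1/p_min = 1/0.0035333 = 283.02 pc.

283 pc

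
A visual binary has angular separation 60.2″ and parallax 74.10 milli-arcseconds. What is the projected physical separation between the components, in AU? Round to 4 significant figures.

812.4 AU

d = 1/p = 1/0.07410″ = 13.495 pc.
At distance d (pc), an angle of θ arcsec spans θ·d AU: s = 60.2 × 13.495 = 812.4 AU.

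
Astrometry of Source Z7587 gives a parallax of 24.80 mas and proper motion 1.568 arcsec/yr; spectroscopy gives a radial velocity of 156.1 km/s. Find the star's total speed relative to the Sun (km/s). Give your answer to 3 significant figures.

338 km/s

d = 1/p = 1/0.02480″ = 40.323 pc.
v_t = 4.740 μ d = 4.740 × 1.568 × 40.323 = 299.69 km/s.
v = √(v_r² + v_t²) = √(156.1² + 299.69²) = √114181 = 337.91 km/s.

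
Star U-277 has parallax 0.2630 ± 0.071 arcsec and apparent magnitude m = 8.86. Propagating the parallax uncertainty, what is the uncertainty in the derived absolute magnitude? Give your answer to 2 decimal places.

σ_M = 0.59 mag

M = m − 5 log₁₀ d + 5 = m + 5 log₁₀ p + 5, so ∂M/∂p = 5/(p ln 10).
σ_M = (5/ln 10) · (σ_p/p) = 2.1715 × 0.071/0.2630 = 2.1715 × 0.26996 = 0.58622.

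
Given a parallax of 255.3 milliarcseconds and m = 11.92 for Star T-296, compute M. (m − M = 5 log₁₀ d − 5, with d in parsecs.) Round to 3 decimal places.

d = 1/p = 1/0.2553″ = 3.917 pc.
m − M = 5 log₁₀(3.917) − 5 = 2.9648 − 5 = -2.0352.
M = m − (m − M) = 11.92 − (-2.0352) = 13.955.

M = 13.955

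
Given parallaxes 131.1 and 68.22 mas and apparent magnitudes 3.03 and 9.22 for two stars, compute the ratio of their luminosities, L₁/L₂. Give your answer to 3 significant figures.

L₁/L₂ = 81.0

d₁ = 1/p₁ = 1/0.1311″ = 7.6278 pc; d₂ = 1/p₂ = 1/0.06822″ = 14.658 pc.
M₁ = m₁ − 5 log₁₀ d₁ + 5 = 3.03 − 4.4120 + 5 = 3.6180.
M₂ = 9.22 − 5.8304 + 5 = 8.3896.
L₁/L₂ = 10^(0.4(M₂ − M₁)) = 10^(0.4 × 4.7716) = 10^1.90864 = 81.029.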